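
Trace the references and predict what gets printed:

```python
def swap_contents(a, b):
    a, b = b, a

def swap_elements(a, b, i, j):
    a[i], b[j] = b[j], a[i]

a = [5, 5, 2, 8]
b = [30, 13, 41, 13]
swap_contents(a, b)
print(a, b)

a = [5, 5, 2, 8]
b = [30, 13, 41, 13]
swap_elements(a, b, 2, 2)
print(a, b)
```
[5, 5, 2, 8] [30, 13, 41, 13]
[5, 5, 41, 8] [30, 13, 2, 13]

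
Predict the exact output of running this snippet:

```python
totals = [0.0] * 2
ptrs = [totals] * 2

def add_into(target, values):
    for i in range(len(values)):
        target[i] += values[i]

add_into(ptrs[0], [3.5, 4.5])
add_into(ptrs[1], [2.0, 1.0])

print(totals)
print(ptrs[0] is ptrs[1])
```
[5.5, 5.5]
True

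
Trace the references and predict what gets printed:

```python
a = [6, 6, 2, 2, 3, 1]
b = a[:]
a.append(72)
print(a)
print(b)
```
[6, 6, 2, 2, 3, 1, 72]
[6, 6, 2, 2, 3, 1]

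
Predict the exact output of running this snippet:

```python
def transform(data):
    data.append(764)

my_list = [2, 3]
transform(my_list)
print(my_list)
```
[2, 3, 764]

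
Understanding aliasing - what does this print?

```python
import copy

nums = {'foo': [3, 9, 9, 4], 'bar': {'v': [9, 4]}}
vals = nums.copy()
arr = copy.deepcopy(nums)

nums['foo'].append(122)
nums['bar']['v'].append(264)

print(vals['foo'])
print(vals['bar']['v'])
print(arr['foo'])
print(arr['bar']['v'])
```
[3, 9, 9, 4, 122]
[9, 4, 264]
[3, 9, 9, 4]
[9, 4]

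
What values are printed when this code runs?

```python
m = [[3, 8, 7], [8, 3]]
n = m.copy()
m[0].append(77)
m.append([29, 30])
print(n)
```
[[3, 8, 7, 77], [8, 3]]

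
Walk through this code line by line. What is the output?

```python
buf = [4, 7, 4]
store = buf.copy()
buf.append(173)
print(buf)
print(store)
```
[4, 7, 4, 173]
[4, 7, 4]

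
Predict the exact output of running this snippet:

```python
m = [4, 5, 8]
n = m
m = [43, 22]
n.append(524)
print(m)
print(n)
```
[43, 22]
[4, 5, 8, 524]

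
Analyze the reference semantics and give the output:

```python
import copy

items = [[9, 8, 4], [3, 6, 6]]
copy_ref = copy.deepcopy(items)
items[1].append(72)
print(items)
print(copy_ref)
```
[[9, 8, 4], [3, 6, 6, 72]]
[[9, 8, 4], [3, 6, 6]]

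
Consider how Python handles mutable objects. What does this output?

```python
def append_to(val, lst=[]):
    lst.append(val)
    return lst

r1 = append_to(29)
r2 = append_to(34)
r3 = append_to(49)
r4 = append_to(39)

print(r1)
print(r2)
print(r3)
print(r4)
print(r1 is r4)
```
[29, 34, 49, 39]
[29, 34, 49, 39]
[29, 34, 49, 39]
[29, 34, 49, 39]
True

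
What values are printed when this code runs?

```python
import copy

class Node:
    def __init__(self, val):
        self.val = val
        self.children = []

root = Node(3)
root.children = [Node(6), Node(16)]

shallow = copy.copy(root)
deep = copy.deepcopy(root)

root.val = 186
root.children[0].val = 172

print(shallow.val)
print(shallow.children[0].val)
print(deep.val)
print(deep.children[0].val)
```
3
172
3
6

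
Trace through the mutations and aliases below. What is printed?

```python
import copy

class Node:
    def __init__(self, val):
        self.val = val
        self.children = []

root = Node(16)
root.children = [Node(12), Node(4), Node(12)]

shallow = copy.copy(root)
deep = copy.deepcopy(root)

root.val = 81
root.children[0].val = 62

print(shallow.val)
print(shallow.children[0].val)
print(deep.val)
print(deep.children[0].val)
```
16
62
16
12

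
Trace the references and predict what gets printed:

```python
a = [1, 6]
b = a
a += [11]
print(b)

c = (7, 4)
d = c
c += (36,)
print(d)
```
[1, 6, 11]
(7, 4)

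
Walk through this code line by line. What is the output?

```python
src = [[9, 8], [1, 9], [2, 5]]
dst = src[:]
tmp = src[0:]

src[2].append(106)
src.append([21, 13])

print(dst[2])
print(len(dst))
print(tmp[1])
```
[2, 5, 106]
3
[1, 9]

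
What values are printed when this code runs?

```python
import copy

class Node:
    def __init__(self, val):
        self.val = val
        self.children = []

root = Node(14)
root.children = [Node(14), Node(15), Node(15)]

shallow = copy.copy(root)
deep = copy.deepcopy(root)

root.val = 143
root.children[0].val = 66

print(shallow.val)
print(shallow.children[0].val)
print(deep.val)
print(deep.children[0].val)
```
14
66
14
14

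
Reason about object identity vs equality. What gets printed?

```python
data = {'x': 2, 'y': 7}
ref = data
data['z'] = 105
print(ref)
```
{'x': 2, 'y': 7, 'z': 105}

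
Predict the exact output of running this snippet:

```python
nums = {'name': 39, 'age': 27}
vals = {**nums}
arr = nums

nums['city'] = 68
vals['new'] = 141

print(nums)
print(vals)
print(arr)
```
{'name': 39, 'age': 27, 'city': 68}
{'name': 39, 'age': 27, 'new': 141}
{'name': 39, 'age': 27, 'city': 68}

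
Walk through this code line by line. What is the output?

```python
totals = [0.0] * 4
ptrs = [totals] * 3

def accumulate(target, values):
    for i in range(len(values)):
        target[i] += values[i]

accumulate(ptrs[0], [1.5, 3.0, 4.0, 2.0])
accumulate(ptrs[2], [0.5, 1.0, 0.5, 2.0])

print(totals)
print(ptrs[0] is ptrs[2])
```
[2.0, 4.0, 4.5, 4.0]
True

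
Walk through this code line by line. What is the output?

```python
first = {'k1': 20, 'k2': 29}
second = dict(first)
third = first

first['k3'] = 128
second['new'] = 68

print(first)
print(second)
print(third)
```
{'k1': 20, 'k2': 29, 'k3': 128}
{'k1': 20, 'k2': 29, 'new': 68}
{'k1': 20, 'k2': 29, 'k3': 128}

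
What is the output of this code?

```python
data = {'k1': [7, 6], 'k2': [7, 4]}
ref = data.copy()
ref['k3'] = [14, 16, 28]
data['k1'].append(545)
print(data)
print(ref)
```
{'k1': [7, 6, 545], 'k2': [7, 4]}
{'k1': [7, 6, 545], 'k2': [7, 4], 'k3': [14, 16, 28]}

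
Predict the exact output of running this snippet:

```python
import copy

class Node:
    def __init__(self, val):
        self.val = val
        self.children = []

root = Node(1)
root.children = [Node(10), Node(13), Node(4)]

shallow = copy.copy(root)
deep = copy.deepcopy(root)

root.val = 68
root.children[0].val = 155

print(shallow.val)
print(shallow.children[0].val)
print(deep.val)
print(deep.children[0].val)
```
1
155
1
10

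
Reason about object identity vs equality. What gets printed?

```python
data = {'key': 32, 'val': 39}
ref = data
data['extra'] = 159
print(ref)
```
{'key': 32, 'val': 39, 'extra': 159}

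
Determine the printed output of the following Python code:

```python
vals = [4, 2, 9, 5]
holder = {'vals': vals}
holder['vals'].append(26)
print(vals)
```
[4, 2, 9, 5, 26]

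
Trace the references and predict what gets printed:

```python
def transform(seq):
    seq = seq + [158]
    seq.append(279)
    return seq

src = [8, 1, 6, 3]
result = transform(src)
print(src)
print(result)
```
[8, 1, 6, 3]
[8, 1, 6, 3, 158, 279]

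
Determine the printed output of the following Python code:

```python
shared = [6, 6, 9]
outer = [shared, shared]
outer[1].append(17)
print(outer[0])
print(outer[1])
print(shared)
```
[6, 6, 9, 17]
[6, 6, 9, 17]
[6, 6, 9, 17]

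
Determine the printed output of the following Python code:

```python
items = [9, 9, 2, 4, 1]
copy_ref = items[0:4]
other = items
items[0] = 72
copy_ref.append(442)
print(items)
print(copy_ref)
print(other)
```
[72, 9, 2, 4, 1]
[9, 9, 2, 4, 442]
[72, 9, 2, 4, 1]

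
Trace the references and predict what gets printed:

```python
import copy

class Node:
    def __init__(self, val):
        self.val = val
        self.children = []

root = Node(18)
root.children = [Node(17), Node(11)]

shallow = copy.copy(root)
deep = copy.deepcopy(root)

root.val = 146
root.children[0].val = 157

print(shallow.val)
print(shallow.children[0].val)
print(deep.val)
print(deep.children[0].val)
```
18
157
18
17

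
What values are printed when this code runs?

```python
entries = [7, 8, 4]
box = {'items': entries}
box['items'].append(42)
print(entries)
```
[7, 8, 4, 42]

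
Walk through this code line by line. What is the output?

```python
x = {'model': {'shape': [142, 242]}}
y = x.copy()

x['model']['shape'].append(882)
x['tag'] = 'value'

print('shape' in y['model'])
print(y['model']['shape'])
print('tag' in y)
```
True
[142, 242, 882]
False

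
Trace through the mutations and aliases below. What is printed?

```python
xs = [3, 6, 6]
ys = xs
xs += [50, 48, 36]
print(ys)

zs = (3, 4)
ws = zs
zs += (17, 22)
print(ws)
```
[3, 6, 6, 50, 48, 36]
(3, 4)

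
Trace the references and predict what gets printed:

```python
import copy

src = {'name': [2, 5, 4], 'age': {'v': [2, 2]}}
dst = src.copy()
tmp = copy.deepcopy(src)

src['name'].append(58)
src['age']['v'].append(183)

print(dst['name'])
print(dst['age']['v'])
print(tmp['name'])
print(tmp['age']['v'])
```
[2, 5, 4, 58]
[2, 2, 183]
[2, 5, 4]
[2, 2]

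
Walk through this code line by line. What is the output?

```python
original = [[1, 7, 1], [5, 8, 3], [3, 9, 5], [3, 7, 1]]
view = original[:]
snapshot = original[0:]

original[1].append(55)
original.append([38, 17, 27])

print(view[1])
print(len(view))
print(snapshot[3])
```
[5, 8, 3, 55]
4
[3, 7, 1]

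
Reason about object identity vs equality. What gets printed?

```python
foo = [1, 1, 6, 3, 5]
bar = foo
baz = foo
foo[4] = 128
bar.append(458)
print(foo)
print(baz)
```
[1, 1, 6, 3, 128, 458]
[1, 1, 6, 3, 128, 458]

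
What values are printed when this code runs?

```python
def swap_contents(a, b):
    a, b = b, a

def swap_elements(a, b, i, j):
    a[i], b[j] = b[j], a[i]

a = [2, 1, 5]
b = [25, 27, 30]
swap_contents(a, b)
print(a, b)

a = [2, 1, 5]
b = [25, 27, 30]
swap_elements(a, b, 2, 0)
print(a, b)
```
[2, 1, 5] [25, 27, 30]
[2, 1, 25] [5, 27, 30]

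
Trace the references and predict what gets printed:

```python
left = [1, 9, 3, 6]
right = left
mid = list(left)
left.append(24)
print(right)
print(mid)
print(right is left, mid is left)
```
[1, 9, 3, 6, 24]
[1, 9, 3, 6]
True False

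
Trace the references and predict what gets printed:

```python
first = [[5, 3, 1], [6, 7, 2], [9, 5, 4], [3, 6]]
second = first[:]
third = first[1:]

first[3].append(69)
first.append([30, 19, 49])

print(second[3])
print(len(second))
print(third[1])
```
[3, 6, 69]
4
[9, 5, 4]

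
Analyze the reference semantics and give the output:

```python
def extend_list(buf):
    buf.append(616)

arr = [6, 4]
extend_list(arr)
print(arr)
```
[6, 4, 616]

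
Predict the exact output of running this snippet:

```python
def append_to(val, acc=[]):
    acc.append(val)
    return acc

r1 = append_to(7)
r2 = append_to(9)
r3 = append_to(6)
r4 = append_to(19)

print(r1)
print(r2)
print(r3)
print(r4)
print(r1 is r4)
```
[7, 9, 6, 19]
[7, 9, 6, 19]
[7, 9, 6, 19]
[7, 9, 6, 19]
True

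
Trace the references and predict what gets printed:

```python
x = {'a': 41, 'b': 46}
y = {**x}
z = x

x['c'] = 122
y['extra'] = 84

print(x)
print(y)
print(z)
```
{'a': 41, 'b': 46, 'c': 122}
{'a': 41, 'b': 46, 'extra': 84}
{'a': 41, 'b': 46, 'c': 122}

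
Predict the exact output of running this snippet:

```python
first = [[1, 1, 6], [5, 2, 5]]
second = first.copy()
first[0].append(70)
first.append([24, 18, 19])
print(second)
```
[[1, 1, 6, 70], [5, 2, 5]]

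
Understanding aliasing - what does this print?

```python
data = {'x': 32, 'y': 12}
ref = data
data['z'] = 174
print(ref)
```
{'x': 32, 'y': 12, 'z': 174}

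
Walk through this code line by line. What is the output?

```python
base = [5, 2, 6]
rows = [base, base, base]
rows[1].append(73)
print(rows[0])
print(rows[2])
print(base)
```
[5, 2, 6, 73]
[5, 2, 6, 73]
[5, 2, 6, 73]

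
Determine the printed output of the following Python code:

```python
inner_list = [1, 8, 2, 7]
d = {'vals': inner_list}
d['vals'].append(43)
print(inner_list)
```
[1, 8, 2, 7, 43]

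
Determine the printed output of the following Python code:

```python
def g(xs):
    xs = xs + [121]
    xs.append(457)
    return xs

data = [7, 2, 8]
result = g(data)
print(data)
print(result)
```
[7, 2, 8]
[7, 2, 8, 121, 457]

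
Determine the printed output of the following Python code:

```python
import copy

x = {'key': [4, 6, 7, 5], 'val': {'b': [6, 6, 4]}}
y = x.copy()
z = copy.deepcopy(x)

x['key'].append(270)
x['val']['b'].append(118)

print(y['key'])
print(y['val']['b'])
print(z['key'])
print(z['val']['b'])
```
[4, 6, 7, 5, 270]
[6, 6, 4, 118]
[4, 6, 7, 5]
[6, 6, 4]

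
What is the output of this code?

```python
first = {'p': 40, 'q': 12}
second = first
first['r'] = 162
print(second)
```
{'p': 40, 'q': 12, 'r': 162}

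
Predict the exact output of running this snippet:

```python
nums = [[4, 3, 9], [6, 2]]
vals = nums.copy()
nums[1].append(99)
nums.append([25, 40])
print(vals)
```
[[4, 3, 9], [6, 2, 99]]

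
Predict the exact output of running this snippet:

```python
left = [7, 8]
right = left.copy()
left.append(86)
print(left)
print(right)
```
[7, 8, 86]
[7, 8]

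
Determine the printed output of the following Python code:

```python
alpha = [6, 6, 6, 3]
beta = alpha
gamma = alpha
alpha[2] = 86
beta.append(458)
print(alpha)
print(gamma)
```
[6, 6, 86, 3, 458]
[6, 6, 86, 3, 458]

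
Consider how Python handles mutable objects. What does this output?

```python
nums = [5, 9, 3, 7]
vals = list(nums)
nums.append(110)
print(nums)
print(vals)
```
[5, 9, 3, 7, 110]
[5, 9, 3, 7]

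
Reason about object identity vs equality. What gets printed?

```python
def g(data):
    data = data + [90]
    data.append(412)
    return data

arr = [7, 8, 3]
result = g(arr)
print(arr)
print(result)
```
[7, 8, 3]
[7, 8, 3, 90, 412]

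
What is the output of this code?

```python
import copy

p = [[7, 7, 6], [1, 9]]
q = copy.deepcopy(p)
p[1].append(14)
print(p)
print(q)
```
[[7, 7, 6], [1, 9, 14]]
[[7, 7, 6], [1, 9]]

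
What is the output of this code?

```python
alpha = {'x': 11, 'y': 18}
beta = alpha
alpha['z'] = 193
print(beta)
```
{'x': 11, 'y': 18, 'z': 193}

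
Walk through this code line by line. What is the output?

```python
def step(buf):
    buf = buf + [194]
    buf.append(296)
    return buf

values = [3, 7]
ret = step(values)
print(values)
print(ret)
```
[3, 7]
[3, 7, 194, 296]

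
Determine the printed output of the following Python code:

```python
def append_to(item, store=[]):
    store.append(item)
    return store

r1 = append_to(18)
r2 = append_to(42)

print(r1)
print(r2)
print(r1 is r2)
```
[18, 42]
[18, 42]
True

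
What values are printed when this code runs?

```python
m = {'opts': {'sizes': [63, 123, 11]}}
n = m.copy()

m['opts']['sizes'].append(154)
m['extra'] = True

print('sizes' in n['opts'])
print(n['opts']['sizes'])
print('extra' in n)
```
True
[63, 123, 11, 154]
False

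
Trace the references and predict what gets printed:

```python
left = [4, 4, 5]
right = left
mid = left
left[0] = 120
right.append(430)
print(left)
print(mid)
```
[120, 4, 5, 430]
[120, 4, 5, 430]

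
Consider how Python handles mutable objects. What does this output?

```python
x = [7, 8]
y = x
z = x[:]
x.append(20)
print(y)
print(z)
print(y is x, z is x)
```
[7, 8, 20]
[7, 8]
True False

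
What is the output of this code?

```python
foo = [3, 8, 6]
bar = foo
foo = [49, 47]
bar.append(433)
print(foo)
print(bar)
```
[49, 47]
[3, 8, 6, 433]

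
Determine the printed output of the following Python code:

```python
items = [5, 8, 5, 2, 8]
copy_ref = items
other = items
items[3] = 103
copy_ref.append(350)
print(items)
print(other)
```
[5, 8, 5, 103, 8, 350]
[5, 8, 5, 103, 8, 350]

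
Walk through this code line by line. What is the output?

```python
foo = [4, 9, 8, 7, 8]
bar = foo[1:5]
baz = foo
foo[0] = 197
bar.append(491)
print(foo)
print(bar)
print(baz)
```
[197, 9, 8, 7, 8]
[9, 8, 7, 8, 491]
[197, 9, 8, 7, 8]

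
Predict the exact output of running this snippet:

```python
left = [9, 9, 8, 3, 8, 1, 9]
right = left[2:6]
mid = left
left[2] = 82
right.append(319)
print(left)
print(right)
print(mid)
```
[9, 9, 82, 3, 8, 1, 9]
[8, 3, 8, 1, 319]
[9, 9, 82, 3, 8, 1, 9]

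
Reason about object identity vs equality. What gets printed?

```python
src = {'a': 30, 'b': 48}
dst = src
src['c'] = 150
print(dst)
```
{'a': 30, 'b': 48, 'c': 150}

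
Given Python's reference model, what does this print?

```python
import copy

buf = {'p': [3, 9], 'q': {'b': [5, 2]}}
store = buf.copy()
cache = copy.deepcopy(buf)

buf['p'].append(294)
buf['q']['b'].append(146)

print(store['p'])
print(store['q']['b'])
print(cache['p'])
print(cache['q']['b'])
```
[3, 9, 294]
[5, 2, 146]
[3, 9]
[5, 2]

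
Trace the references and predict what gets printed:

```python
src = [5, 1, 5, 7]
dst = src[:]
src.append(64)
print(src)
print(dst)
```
[5, 1, 5, 7, 64]
[5, 1, 5, 7]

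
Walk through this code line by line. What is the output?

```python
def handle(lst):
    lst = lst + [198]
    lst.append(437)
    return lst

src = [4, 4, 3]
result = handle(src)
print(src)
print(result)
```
[4, 4, 3]
[4, 4, 3, 198, 437]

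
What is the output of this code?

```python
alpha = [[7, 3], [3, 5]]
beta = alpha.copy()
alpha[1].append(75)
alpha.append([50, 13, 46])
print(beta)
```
[[7, 3], [3, 5, 75]]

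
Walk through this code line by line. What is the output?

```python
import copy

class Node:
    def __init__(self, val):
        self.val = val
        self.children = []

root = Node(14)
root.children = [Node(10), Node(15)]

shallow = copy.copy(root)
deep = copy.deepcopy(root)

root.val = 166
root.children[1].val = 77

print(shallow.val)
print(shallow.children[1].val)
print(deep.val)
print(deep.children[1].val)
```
14
77
14
15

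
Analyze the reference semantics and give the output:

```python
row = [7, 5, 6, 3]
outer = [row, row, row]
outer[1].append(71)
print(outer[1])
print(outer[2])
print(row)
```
[7, 5, 6, 3, 71]
[7, 5, 6, 3, 71]
[7, 5, 6, 3, 71]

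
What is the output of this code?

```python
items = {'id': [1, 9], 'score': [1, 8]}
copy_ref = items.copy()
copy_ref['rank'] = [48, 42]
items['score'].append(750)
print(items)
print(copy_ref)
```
{'id': [1, 9], 'score': [1, 8, 750]}
{'id': [1, 9], 'score': [1, 8, 750], 'rank': [48, 42]}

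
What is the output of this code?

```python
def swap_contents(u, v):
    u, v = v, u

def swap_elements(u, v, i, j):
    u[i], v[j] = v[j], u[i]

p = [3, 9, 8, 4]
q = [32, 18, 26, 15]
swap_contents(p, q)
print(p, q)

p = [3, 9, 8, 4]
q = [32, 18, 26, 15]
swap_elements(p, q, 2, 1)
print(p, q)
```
[3, 9, 8, 4] [32, 18, 26, 15]
[3, 9, 18, 4] [32, 8, 26, 15]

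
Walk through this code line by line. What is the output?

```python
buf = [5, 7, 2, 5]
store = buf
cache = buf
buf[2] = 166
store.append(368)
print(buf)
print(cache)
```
[5, 7, 166, 5, 368]
[5, 7, 166, 5, 368]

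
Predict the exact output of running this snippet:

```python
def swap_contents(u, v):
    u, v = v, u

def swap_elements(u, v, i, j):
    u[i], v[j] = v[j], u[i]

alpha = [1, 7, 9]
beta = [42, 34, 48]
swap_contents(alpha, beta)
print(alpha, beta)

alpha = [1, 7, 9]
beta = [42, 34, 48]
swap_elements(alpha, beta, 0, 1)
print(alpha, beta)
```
[1, 7, 9] [42, 34, 48]
[34, 7, 9] [42, 1, 48]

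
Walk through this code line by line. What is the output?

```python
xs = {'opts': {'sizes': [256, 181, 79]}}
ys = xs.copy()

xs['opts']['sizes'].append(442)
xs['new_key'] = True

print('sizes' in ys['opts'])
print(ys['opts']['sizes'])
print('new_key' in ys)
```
True
[256, 181, 79, 442]
False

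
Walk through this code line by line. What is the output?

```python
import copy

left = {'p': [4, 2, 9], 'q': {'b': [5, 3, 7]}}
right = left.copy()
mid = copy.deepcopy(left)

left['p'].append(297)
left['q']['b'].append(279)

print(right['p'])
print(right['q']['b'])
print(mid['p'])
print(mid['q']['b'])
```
[4, 2, 9, 297]
[5, 3, 7, 279]
[4, 2, 9]
[5, 3, 7]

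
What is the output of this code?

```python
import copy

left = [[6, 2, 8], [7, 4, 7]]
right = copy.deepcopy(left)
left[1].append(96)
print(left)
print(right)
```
[[6, 2, 8], [7, 4, 7, 96]]
[[6, 2, 8], [7, 4, 7]]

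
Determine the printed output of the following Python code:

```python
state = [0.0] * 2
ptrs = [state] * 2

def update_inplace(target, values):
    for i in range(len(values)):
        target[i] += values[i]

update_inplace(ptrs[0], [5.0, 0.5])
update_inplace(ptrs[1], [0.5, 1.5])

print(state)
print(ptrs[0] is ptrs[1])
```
[5.5, 2.0]
True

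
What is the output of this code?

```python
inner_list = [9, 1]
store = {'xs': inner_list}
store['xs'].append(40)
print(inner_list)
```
[9, 1, 40]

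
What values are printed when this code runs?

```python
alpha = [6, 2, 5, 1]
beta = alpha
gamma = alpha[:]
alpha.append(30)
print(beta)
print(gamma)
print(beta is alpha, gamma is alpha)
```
[6, 2, 5, 1, 30]
[6, 2, 5, 1]
True False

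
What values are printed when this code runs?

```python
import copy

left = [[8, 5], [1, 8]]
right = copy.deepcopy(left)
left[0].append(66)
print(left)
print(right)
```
[[8, 5, 66], [1, 8]]
[[8, 5], [1, 8]]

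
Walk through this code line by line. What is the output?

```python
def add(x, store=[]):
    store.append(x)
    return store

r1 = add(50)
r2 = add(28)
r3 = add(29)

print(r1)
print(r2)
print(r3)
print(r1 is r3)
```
[50, 28, 29]
[50, 28, 29]
[50, 28, 29]
True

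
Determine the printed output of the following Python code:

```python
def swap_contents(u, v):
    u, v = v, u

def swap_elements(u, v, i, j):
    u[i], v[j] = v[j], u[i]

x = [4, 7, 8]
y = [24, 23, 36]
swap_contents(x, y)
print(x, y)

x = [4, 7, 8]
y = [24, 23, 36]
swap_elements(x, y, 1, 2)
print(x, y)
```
[4, 7, 8] [24, 23, 36]
[4, 36, 8] [24, 23, 7]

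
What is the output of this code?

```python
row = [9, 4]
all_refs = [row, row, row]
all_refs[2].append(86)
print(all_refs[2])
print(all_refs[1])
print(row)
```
[9, 4, 86]
[9, 4, 86]
[9, 4, 86]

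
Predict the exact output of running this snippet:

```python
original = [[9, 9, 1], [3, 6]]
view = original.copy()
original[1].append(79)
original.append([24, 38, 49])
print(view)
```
[[9, 9, 1], [3, 6, 79]]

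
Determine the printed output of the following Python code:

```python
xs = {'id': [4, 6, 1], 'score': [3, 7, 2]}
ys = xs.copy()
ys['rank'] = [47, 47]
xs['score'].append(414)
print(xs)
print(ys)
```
{'id': [4, 6, 1], 'score': [3, 7, 2, 414]}
{'id': [4, 6, 1], 'score': [3, 7, 2, 414], 'rank': [47, 47]}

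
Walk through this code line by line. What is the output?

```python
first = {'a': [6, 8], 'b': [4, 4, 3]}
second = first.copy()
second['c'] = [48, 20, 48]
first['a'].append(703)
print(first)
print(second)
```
{'a': [6, 8, 703], 'b': [4, 4, 3]}
{'a': [6, 8, 703], 'b': [4, 4, 3], 'c': [48, 20, 48]}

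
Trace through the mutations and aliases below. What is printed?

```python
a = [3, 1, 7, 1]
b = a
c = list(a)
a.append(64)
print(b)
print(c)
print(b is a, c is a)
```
[3, 1, 7, 1, 64]
[3, 1, 7, 1]
True False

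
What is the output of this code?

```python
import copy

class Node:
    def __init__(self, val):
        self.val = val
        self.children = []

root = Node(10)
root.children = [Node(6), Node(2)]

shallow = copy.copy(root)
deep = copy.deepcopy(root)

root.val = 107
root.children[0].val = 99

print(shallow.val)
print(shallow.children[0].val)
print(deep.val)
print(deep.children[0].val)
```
10
99
10
6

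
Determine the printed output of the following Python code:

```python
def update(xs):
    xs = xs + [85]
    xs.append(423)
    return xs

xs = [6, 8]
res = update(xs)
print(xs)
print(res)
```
[6, 8]
[6, 8, 85, 423]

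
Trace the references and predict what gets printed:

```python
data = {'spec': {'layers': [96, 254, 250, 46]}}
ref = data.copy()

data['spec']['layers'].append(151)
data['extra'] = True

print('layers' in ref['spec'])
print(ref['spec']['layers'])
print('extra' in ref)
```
True
[96, 254, 250, 46, 151]
False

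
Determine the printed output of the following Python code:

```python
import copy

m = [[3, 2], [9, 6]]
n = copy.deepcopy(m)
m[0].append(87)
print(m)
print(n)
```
[[3, 2, 87], [9, 6]]
[[3, 2], [9, 6]]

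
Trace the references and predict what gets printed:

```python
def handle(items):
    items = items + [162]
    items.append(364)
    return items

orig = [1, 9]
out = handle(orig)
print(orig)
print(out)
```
[1, 9]
[1, 9, 162, 364]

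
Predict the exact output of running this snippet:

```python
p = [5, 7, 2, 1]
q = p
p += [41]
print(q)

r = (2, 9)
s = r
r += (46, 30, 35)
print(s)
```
[5, 7, 2, 1, 41]
(2, 9)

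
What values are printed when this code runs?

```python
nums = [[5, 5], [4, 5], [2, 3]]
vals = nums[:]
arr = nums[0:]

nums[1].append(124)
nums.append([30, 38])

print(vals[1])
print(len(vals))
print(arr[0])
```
[4, 5, 124]
3
[5, 5]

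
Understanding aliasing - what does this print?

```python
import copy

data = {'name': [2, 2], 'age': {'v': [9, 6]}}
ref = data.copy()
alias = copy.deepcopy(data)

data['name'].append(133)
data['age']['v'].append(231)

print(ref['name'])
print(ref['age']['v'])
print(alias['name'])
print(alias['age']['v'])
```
[2, 2, 133]
[9, 6, 231]
[2, 2]
[9, 6]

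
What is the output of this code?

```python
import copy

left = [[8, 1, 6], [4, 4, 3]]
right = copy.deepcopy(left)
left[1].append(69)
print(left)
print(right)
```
[[8, 1, 6], [4, 4, 3, 69]]
[[8, 1, 6], [4, 4, 3]]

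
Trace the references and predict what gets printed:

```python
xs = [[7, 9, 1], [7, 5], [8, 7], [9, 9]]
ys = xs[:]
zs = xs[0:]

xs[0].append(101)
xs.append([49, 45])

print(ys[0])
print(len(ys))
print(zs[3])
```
[7, 9, 1, 101]
4
[9, 9]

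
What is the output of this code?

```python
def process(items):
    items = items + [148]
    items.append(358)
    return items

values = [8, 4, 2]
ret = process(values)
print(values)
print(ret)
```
[8, 4, 2]
[8, 4, 2, 148, 358]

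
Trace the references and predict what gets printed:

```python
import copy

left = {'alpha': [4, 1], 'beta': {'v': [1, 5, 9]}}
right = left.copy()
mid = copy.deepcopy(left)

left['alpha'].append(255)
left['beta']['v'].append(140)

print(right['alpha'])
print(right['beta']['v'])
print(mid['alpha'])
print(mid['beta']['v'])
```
[4, 1, 255]
[1, 5, 9, 140]
[4, 1]
[1, 5, 9]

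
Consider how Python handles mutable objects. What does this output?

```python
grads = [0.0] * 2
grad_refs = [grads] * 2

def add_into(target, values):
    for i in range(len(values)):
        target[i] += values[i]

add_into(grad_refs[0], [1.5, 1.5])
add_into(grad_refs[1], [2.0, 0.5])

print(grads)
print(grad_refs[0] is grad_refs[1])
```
[3.5, 2.0]
True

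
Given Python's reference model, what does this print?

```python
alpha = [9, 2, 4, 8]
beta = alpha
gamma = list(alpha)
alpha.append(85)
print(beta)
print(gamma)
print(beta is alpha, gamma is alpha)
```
[9, 2, 4, 8, 85]
[9, 2, 4, 8]
True False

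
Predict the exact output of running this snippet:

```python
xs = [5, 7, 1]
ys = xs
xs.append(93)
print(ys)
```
[5, 7, 1, 93]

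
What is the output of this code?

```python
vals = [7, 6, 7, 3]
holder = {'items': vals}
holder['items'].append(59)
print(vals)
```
[7, 6, 7, 3, 59]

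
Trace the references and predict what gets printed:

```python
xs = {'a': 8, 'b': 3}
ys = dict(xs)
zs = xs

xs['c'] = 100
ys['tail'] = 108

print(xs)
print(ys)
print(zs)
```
{'a': 8, 'b': 3, 'c': 100}
{'a': 8, 'b': 3, 'tail': 108}
{'a': 8, 'b': 3, 'c': 100}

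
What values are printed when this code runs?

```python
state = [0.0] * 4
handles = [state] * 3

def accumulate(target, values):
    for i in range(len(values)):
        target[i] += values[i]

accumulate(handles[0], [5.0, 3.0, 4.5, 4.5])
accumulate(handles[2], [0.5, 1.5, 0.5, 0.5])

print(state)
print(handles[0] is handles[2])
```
[5.5, 4.5, 5.0, 5.0]
True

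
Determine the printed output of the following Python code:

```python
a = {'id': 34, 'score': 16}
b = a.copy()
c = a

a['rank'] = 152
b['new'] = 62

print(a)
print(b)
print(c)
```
{'id': 34, 'score': 16, 'rank': 152}
{'id': 34, 'score': 16, 'new': 62}
{'id': 34, 'score': 16, 'rank': 152}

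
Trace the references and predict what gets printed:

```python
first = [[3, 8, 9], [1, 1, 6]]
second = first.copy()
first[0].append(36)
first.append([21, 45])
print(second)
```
[[3, 8, 9, 36], [1, 1, 6]]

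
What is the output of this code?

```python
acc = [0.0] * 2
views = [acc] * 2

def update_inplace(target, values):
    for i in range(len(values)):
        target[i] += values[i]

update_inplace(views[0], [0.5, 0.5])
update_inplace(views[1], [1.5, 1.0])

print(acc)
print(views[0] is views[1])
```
[2.0, 1.5]
True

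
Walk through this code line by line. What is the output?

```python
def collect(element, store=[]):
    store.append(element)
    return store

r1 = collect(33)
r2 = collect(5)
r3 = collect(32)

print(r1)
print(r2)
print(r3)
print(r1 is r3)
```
[33, 5, 32]
[33, 5, 32]
[33, 5, 32]
True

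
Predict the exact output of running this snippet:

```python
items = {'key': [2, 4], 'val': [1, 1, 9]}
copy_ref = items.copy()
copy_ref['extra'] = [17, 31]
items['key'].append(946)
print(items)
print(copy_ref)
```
{'key': [2, 4, 946], 'val': [1, 1, 9]}
{'key': [2, 4, 946], 'val': [1, 1, 9], 'extra': [17, 31]}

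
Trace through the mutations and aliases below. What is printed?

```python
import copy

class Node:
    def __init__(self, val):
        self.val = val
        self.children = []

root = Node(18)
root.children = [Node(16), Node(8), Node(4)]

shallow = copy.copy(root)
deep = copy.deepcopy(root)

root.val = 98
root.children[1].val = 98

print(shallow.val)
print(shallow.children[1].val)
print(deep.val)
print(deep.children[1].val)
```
18
98
18
8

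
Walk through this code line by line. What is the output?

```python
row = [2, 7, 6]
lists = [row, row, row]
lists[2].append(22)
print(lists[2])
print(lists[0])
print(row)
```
[2, 7, 6, 22]
[2, 7, 6, 22]
[2, 7, 6, 22]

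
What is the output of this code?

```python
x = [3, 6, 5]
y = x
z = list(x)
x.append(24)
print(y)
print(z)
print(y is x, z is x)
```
[3, 6, 5, 24]
[3, 6, 5]
True False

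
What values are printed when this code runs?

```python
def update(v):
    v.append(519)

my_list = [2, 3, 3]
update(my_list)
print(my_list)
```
[2, 3, 3, 519]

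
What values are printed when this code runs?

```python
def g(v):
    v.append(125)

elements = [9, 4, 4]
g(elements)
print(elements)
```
[9, 4, 4, 125]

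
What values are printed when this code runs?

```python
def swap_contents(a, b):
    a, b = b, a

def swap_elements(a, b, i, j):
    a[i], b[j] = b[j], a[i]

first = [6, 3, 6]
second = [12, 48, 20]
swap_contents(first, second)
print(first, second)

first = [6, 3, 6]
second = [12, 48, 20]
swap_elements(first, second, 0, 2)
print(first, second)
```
[6, 3, 6] [12, 48, 20]
[20, 3, 6] [12, 48, 6]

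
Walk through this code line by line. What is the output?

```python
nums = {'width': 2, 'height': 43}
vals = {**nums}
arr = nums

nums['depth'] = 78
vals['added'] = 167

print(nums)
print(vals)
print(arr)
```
{'width': 2, 'height': 43, 'depth': 78}
{'width': 2, 'height': 43, 'added': 167}
{'width': 2, 'height': 43, 'depth': 78}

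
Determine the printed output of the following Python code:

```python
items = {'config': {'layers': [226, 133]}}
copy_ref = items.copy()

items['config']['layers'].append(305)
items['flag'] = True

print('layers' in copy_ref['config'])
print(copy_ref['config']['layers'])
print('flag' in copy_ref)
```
True
[226, 133, 305]
False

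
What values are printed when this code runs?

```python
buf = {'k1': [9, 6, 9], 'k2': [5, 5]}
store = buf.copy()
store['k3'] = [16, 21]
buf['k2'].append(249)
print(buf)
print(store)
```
{'k1': [9, 6, 9], 'k2': [5, 5, 249]}
{'k1': [9, 6, 9], 'k2': [5, 5, 249], 'k3': [16, 21]}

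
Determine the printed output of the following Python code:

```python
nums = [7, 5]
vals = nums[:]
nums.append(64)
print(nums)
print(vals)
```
[7, 5, 64]
[7, 5]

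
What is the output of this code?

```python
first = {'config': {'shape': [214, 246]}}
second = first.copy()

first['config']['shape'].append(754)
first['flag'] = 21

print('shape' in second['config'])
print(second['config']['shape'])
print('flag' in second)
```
True
[214, 246, 754]
False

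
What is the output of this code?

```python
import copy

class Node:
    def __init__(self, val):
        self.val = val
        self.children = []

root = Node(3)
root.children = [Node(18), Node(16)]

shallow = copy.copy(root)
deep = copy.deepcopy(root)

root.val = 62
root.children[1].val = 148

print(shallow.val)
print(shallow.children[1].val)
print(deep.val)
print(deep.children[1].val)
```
3
148
3
16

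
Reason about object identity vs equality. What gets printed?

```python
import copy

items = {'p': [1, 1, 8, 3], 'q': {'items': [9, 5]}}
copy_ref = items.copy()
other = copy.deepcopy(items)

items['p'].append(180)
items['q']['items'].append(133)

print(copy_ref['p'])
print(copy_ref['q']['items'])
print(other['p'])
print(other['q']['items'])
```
[1, 1, 8, 3, 180]
[9, 5, 133]
[1, 1, 8, 3]
[9, 5]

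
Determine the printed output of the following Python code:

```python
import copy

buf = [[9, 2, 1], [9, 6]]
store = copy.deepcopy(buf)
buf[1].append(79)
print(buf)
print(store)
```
[[9, 2, 1], [9, 6, 79]]
[[9, 2, 1], [9, 6]]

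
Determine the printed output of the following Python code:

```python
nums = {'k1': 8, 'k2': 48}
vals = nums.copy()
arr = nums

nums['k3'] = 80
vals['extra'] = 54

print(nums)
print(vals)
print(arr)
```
{'k1': 8, 'k2': 48, 'k3': 80}
{'k1': 8, 'k2': 48, 'extra': 54}
{'k1': 8, 'k2': 48, 'k3': 80}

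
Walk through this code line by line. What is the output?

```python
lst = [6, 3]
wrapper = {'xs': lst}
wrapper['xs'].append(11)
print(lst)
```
[6, 3, 11]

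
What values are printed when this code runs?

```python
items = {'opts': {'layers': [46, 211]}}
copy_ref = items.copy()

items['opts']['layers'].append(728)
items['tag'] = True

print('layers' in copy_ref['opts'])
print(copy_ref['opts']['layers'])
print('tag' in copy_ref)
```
True
[46, 211, 728]
False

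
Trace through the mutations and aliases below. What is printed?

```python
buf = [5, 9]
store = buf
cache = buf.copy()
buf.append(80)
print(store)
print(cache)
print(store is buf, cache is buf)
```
[5, 9, 80]
[5, 9]
True False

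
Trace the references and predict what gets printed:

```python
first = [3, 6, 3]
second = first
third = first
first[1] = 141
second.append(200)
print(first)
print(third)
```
[3, 141, 3, 200]
[3, 141, 3, 200]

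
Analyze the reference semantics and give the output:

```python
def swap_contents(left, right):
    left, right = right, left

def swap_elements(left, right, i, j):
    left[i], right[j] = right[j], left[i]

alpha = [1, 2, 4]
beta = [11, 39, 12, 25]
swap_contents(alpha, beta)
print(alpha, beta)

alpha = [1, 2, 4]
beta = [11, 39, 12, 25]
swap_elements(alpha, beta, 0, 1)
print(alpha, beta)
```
[1, 2, 4] [11, 39, 12, 25]
[39, 2, 4] [11, 1, 12, 25]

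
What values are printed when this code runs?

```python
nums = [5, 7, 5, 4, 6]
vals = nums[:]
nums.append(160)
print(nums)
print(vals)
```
[5, 7, 5, 4, 6, 160]
[5, 7, 5, 4, 6]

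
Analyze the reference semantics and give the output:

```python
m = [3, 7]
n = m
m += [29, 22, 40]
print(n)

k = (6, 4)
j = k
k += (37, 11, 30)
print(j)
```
[3, 7, 29, 22, 40]
(6, 4)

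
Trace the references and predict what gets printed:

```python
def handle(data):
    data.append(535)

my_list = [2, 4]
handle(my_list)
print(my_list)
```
[2, 4, 535]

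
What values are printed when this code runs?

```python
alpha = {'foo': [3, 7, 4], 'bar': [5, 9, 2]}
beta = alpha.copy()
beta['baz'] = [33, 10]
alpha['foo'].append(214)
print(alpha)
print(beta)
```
{'foo': [3, 7, 4, 214], 'bar': [5, 9, 2]}
{'foo': [3, 7, 4, 214], 'bar': [5, 9, 2], 'baz': [33, 10]}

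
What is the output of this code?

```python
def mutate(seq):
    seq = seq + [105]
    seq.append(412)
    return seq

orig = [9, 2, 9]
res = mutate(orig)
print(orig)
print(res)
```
[9, 2, 9]
[9, 2, 9, 105, 412]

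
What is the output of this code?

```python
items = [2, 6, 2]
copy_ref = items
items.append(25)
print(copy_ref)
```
[2, 6, 2, 25]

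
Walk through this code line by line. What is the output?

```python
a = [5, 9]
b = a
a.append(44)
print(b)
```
[5, 9, 44]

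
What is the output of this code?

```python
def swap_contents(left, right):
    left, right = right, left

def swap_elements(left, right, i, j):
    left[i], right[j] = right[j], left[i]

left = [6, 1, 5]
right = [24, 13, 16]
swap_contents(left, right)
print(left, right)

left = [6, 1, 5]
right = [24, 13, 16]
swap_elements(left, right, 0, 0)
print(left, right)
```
[6, 1, 5] [24, 13, 16]
[24, 1, 5] [6, 13, 16]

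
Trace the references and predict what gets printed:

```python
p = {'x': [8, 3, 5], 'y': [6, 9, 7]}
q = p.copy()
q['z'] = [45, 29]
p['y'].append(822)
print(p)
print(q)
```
{'x': [8, 3, 5], 'y': [6, 9, 7, 822]}
{'x': [8, 3, 5], 'y': [6, 9, 7, 822], 'z': [45, 29]}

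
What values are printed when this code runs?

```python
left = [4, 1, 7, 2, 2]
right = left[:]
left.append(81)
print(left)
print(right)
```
[4, 1, 7, 2, 2, 81]
[4, 1, 7, 2, 2]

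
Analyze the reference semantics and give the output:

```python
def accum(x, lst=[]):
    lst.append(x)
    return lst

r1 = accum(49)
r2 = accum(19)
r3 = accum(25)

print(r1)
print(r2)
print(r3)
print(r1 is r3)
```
[49, 19, 25]
[49, 19, 25]
[49, 19, 25]
True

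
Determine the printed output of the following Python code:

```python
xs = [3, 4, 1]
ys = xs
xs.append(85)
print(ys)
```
[3, 4, 1, 85]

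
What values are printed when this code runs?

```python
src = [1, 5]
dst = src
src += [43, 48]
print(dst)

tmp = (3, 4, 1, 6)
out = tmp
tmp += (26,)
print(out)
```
[1, 5, 43, 48]
(3, 4, 1, 6)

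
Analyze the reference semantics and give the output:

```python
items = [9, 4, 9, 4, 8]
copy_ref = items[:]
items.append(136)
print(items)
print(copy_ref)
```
[9, 4, 9, 4, 8, 136]
[9, 4, 9, 4, 8]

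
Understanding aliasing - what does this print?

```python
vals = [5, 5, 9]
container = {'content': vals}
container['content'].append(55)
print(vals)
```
[5, 5, 9, 55]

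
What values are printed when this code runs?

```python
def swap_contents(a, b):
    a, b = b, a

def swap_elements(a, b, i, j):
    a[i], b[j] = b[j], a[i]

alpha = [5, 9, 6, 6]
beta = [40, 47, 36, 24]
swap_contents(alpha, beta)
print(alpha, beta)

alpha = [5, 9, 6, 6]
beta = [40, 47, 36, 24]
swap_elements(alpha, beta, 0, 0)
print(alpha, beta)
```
[5, 9, 6, 6] [40, 47, 36, 24]
[40, 9, 6, 6] [5, 47, 36, 24]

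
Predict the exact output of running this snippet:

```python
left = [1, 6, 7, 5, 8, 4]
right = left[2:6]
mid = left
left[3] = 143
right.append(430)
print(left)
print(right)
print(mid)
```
[1, 6, 7, 143, 8, 4]
[7, 5, 8, 4, 430]
[1, 6, 7, 143, 8, 4]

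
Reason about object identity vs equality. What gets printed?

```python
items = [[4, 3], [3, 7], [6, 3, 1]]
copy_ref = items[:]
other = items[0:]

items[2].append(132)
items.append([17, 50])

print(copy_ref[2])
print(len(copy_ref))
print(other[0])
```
[6, 3, 1, 132]
3
[4, 3]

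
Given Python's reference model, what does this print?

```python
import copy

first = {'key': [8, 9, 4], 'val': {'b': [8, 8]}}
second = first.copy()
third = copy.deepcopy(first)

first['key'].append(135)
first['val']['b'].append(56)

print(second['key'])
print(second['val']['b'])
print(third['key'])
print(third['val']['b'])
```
[8, 9, 4, 135]
[8, 8, 56]
[8, 9, 4]
[8, 8]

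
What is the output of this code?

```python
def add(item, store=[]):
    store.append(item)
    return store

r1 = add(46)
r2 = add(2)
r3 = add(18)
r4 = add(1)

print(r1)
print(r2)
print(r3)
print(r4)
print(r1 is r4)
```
[46, 2, 18, 1]
[46, 2, 18, 1]
[46, 2, 18, 1]
[46, 2, 18, 1]
True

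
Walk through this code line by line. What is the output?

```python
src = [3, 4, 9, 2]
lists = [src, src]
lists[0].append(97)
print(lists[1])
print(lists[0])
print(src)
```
[3, 4, 9, 2, 97]
[3, 4, 9, 2, 97]
[3, 4, 9, 2, 97]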